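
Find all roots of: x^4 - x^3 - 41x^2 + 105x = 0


The constant term is 0, so x = 0 is a root. Factor out x:
  x^3 - x^2 - 41x + 105 = 0
Let p(x) = x^3 - x^2 - 41x + 105. By the rational root theorem (leading coefficient 1), any rational root is an integer divisor of 105: try ±1, ±2, ... in turn.
Test x = 1: value = 64 ≠ 0.
Test x = -1: value = 144 ≠ 0.
Test x = 3: value = 0 ✓, so (x - 3) is a factor.
Synthetic division by (x - 3): bring down 1; 1(3) - 1 = 2; 2(3) - 41 = -35; (-35)(3) + 105 = 0 → quotient x^2 + 2x - 35, remainder 0.
Solve the quadratic x^2 + 2x - 35 = 0: discriminant = 2^2 - 4(1)(-35) = 4 + 140 = 144.
sqrt(144) = 12, so x = (-2 ± 12)/2: x = 5 or x = -7.
Collecting all roots found:

x = -7, x = 0, x = 3, x = 5


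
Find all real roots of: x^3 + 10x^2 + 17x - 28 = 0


Let p(x) = x^3 + 10x^2 + 17x - 28. By the rational root theorem (leading coefficient 1), any rational root is an integer divisor of 28: try ±1, ±2, ... in turn.
Test x = 1: value = 0 ✓, so (x - 1) is a factor.
Synthetic division by (x - 1): bring down 1; 1(1) + 10 = 11; 11(1) + 17 = 28; 28(1) - 28 = 0 → quotient x^2 + 11x + 28, remainder 0.
Solve the quadratic x^2 + 11x + 28 = 0: discriminant = 11^2 - 4(1)(28) = 121 - 112 = 9.
sqrt(9) = 3, so x = (-11 ± 3)/2: x = -4 or x = -7.

x = -7, x = -4, x = 1


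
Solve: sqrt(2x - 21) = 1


Square both sides: 2x - 21 = 1^2 = 1
2x = 1 + 21 = 22
x = 11
Check: sqrt(2*11 - 21) = sqrt(1) = 1 ✓

x = 11


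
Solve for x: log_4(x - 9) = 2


Convert to exponential form: x - 9 = 4^2 = 16
x = 16 + 9 = 25
Check: log_4(25 - 9) = log_4(16) = log_4(16) = 2 ✓

x = 25


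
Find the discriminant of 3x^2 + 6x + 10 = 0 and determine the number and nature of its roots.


For ax^2 + bx + c = 0, discriminant D = b^2 - 4ac
Here a = 3, b = 6, c = 10
D = (6)^2 - 4(3)(10) = 36 - 120 = -84

D = -84 < 0
The equation has no real roots (2 complex conjugate roots).

Discriminant = -84, no real roots (2 complex conjugate roots)


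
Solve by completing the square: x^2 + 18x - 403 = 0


Start: x^2 + 18x - 403 = 0
Move constant: x^2 + 18x = 403
Half of 18 is 9, squared is 81
Add 81 to both sides: x^2 + 18x + 81 = 484
(x + 9)^2 = 484
x + 9 = ±22
x = -9 + 22 = 13 or x = -9 - 22 = -31

x = -31, x = 13


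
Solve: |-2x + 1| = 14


An absolute value equation |expr| = 14 gives two cases:
Case 1: -2x + 1 = 14
  -2x = 13, so x = -13/2
Case 2: -2x + 1 = -14
  -2x = -15, so x = 15/2

x = -13/2, x = 15/2


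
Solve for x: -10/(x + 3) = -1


Multiply both sides by (x + 3): -10 = -1(x + 3)
Distribute: -10 = -x - 3
-x = -10 + 3 = -7
x = 7

x = 7


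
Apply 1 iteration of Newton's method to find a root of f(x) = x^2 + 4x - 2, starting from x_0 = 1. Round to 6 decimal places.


Newton's method: x_(n+1) = x_n - f(x_n)/f'(x_n)
f(x) = x^2 + 4x - 2
f'(x) = 2x + 4

Iteration 1:
  f(1.000000) = 3.000000
  f'(1.000000) = 6.000000
  x_1 = 1.000000 - (3.000000)/(6.000000) = 0.500000

x_1 = 0.500000


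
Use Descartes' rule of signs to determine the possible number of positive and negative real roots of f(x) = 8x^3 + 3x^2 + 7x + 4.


Descartes' rule of signs:

For positive roots, count sign changes in f(x) = 8x^3 + 3x^2 + 7x + 4:
Signs of coefficients: +, +, +, +
Number of sign changes: 0
Possible positive real roots: 0

For negative roots, examine f(-x) = -8x^3 + 3x^2 - 7x + 4:
Signs of coefficients: -, +, -, +
Number of sign changes: 3
Possible negative real roots: 3, 1

Positive roots: 0; Negative roots: 3 or 1


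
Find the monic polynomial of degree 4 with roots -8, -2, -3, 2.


A monic polynomial with roots -8, -2, -3, 2 is:
p(x) = (x + 8)(x + 2)(x + 3)(x - 2)
After multiplying by (x + 8): x + 8
After multiplying by (x + 2): x^2 + 10x + 16
After multiplying by (x + 3): x^3 + 13x^2 + 46x + 48
After multiplying by (x - 2): x^4 + 11x^3 + 20x^2 - 44x - 96

x^4 + 11x^3 + 20x^2 - 44x - 96


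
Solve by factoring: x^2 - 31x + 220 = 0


We need two numbers that multiply to 220 and add to -31.
Those numbers are -20 and -11 (since (-20) * (-11) = 220 and (-20) + (-11) = -31).
So x^2 - 31x + 220 = (x - 20)(x - 11) = 0
Setting each factor to zero: x = 20 or x = 11

x = 11, x = 20


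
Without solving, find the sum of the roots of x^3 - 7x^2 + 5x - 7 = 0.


By Vieta's formulas for x^3 + bx^2 + cx + d = 0:
  r1 + r2 + r3 = -b/a = 7
  r1*r2 + r1*r3 + r2*r3 = c/a = 5
  r1*r2*r3 = -d/a = 7


Sum = 7


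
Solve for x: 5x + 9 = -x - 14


Starting with: 5x + 9 = -x - 14
Move all x terms to left: (5 + 1)x = -14 - 9
Simplify: 6x = -23
Divide both sides by 6: x = -23/6

x = -23/6


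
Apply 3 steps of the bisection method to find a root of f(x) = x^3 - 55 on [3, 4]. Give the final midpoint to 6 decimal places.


f(x) = x^3 - 55
f(3) = -28 < 0
f(4) = 9 > 0

Step 1: midpoint = (3.000000 + 4.000000)/2 = 3.500000
  f(3.500000) = -12.125000
  f(mid) < 0, so root is in [3.500000, 4.000000]

Step 2: midpoint = (3.500000 + 4.000000)/2 = 3.750000
  f(3.750000) = -2.265625
  f(mid) < 0, so root is in [3.750000, 4.000000]

Step 3: midpoint = (3.750000 + 4.000000)/2 = 3.875000
  f(3.875000) = 3.185547
  f(mid) > 0, so root is in [3.750000, 3.875000]

midpoint = 3.875000


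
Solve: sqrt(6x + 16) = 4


Square both sides: 6x + 16 = 4^2 = 16
6x = 16 - 16 = 0
x = 0
Check: sqrt(6*0 + 16) = sqrt(16) = 4 ✓

x = 0


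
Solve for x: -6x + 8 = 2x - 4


Starting with: -6x + 8 = 2x - 4
Move all x terms to left: (-6 - 2)x = -4 - 8
Simplify: -8x = -12
Divide both sides by -8: x = 3/2

x = 3/2


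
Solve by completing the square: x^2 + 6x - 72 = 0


Start: x^2 + 6x - 72 = 0
Move constant: x^2 + 6x = 72
Half of 6 is 3, squared is 9
Add 9 to both sides: x^2 + 6x + 9 = 81
(x + 3)^2 = 81
x + 3 = ±9
x = -3 + 9 = 6 or x = -3 - 9 = -12

x = -12, x = 6


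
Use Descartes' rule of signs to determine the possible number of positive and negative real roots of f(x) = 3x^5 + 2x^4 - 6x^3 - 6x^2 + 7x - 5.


Descartes' rule of signs:

For positive roots, count sign changes in f(x) = 3x^5 + 2x^4 - 6x^3 - 6x^2 + 7x - 5:
Signs of coefficients: +, +, -, -, +, -
Number of sign changes: 3
Possible positive real roots: 3, 1

For negative roots, examine f(-x) = -3x^5 + 2x^4 + 6x^3 - 6x^2 - 7x - 5:
Signs of coefficients: -, +, +, -, -, -
Number of sign changes: 2
Possible negative real roots: 2, 0

Positive roots: 3 or 1; Negative roots: 2 or 0


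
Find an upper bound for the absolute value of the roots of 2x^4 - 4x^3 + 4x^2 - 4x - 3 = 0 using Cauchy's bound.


Cauchy's bound: all roots r satisfy |r| <= 1 + max(|a_i/a_n|) for i = 0,...,n-1
where a_n is the leading coefficient.

Coefficients: [2, -4, 4, -4, -3]
Leading coefficient a_n = 2
Ratios |a_i/a_n|: 2, 2, 2, 3/2
Maximum ratio: 2
Cauchy's bound: |r| <= 1 + 2 = 3

Upper bound = 3


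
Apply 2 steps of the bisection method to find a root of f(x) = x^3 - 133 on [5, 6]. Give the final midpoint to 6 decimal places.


f(x) = x^3 - 133
f(5) = -8 < 0
f(6) = 83 > 0

Step 1: midpoint = (5.000000 + 6.000000)/2 = 5.500000
  f(5.500000) = 33.375000
  f(mid) > 0, so root is in [5.000000, 5.500000]

Step 2: midpoint = (5.000000 + 5.500000)/2 = 5.250000
  f(5.250000) = 11.703125
  f(mid) > 0, so root is in [5.000000, 5.250000]

midpoint = 5.250000


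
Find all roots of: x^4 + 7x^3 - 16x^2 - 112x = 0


The constant term is 0, so x = 0 is a root. Factor out x:
  x^3 + 7x^2 - 16x - 112 = 0
Let p(x) = x^3 + 7x^2 - 16x - 112. By the rational root theorem (leading coefficient 1), any rational root is an integer divisor of 112: try ±1, ±2, ... in turn.
Test x = 1: value = -120 ≠ 0.
Test x = -1: value = -90 ≠ 0.
Test x = 2: value = -108 ≠ 0.
Test x = -2: value = -60 ≠ 0.
Test x = 4: value = 0 ✓, so (x - 4) is a factor.
Synthetic division by (x - 4): bring down 1; 1(4) + 7 = 11; 11(4) - 16 = 28; 28(4) - 112 = 0 → quotient x^2 + 11x + 28, remainder 0.
Solve the quadratic x^2 + 11x + 28 = 0: discriminant = 11^2 - 4(1)(28) = 121 - 112 = 9.
sqrt(9) = 3, so x = (-11 ± 3)/2: x = -4 or x = -7.
Collecting all roots found:

x = -7, x = -4, x = 0, x = 4


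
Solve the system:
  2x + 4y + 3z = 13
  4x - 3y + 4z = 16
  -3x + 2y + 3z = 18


Using Cramer's rule. Expand each determinant along the first row.
D  = 2*[(-3)*3 - 4*2] - 4*[4*3 - 4*(-3)] + 3*[4*2 - (-3)*(-3)]
  = 2*(-17) - 4*(24) + 3*(-1) = -133
Dx = 13*[(-3)*3 - 4*2] - 4*[16*3 - 4*18] + 3*[16*2 - (-3)*18]
  = 13*(-17) - 4*(-24) + 3*(86) = 133
Dy = 2*[16*3 - 4*18] - 13*[4*3 - 4*(-3)] + 3*[4*18 - 16*(-3)]
  = 2*(-24) - 13*(24) + 3*(120) = 0
Dz = 2*[(-3)*18 - 16*2] - 4*[4*18 - 16*(-3)] + 13*[4*2 - (-3)*(-3)]
  = 2*(-86) - 4*(120) + 13*(-1) = -665
x = Dx/D = 133/-133 = -1, y = Dy/D = 0/-133 = 0, z = Dz/D = -665/-133 = 5
Check eq1: (2)(-1) + (4)(0) + (3)(5) = 13 = 13 ✓
Check eq2: (4)(-1) + (-3)(0) + (4)(5) = 16 = 16 ✓
Check eq3: (-3)(-1) + (2)(0) + (3)(5) = 18 = 18 ✓

x = -1, y = 0, z = 5


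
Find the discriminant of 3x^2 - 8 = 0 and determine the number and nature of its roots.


For ax^2 + bx + c = 0, discriminant D = b^2 - 4ac
Here a = 3, b = 0, c = -8
D = (0)^2 - 4(3)(-8) = 0 + 96 = 96

D = 96 > 0 but not a perfect square
The equation has 2 distinct real irrational roots.

Discriminant = 96, 2 distinct real irrational roots


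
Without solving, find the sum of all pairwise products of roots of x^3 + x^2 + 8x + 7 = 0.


By Vieta's formulas for x^3 + bx^2 + cx + d = 0:
  r1 + r2 + r3 = -b/a = -1
  r1*r2 + r1*r3 + r2*r3 = c/a = 8
  r1*r2*r3 = -d/a = -7


Sum of pairwise products = 8


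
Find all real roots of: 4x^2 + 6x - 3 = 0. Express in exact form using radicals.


Using the quadratic formula: x = (-b ± sqrt(b^2 - 4ac)) / (2a)
Here a = 4, b = 6, c = -3
Discriminant = b^2 - 4ac = 6^2 - 4(4)(-3) = 36 + 48 = 84
Since discriminant = 84 > 0, there are two real roots.
x = (-6 ± 2*sqrt(21)) / 8
Simplifying: x = (-3 ± sqrt(21)) / 4
Numerically: x ≈ 0.3956 or x ≈ -1.8956

x = (-3 + sqrt(21)) / 4 or x = (-3 - sqrt(21)) / 4


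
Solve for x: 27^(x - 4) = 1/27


Express both sides with the same base.
1/27 = 27^(-1)
Since the bases match, equate exponents: x - 4 = -1
So x = -1 - (-4) = 3

x = 3


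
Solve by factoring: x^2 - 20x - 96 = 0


We need two numbers that multiply to -96 and add to -20.
Those numbers are -24 and 4 (since (-24) * 4 = -96 and (-24) + 4 = -20).
So x^2 - 20x - 96 = (x - 24)(x + 4) = 0
Setting each factor to zero: x = 24 or x = -4

x = -4, x = 24


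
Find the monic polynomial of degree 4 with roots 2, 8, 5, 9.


A monic polynomial with roots 2, 8, 5, 9 is:
p(x) = (x - 2)(x - 8)(x - 5)(x - 9)
After multiplying by (x - 2): x - 2
After multiplying by (x - 8): x^2 - 10x + 16
After multiplying by (x - 5): x^3 - 15x^2 + 66x - 80
After multiplying by (x - 9): x^4 - 24x^3 + 201x^2 - 674x + 720

x^4 - 24x^3 + 201x^2 - 674x + 720


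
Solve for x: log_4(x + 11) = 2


Convert to exponential form: x + 11 = 4^2 = 16
x = 16 - 11 = 5
Check: log_4(5 + 11) = log_4(16) = log_4(16) = 2 ✓

x = 5


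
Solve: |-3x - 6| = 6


An absolute value equation |expr| = 6 gives two cases:
Case 1: -3x - 6 = 6
  -3x = 12, so x = -4
Case 2: -3x - 6 = -6
  -3x = 0, so x = 0

x = -4, x = 0


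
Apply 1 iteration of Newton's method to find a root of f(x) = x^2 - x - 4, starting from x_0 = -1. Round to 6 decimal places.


Newton's method: x_(n+1) = x_n - f(x_n)/f'(x_n)
f(x) = x^2 - x - 4
f'(x) = 2x - 1

Iteration 1:
  f(-1.000000) = -2.000000
  f'(-1.000000) = -3.000000
  x_1 = -1.000000 - (-2.000000)/(-3.000000) = -1.666667

x_1 = -1.666667


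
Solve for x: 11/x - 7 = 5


Subtract -7 from both sides: 11/x = 12
Multiply both sides by x: 11 = 12 * x
Divide by 12: x = 11/12

x = 11/12


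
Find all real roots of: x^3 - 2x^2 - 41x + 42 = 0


Let p(x) = x^3 - 2x^2 - 41x + 42. By the rational root theorem (leading coefficient 1), any rational root is an integer divisor of 42: try ±1, ±2, ... in turn.
Test x = 1: value = 0 ✓, so (x - 1) is a factor.
Synthetic division by (x - 1): bring down 1; 1(1) - 2 = -1; (-1)(1) - 41 = -42; (-42)(1) + 42 = 0 → quotient x^2 - x - 42, remainder 0.
Solve the quadratic x^2 - x - 42 = 0: discriminant = (-1)^2 - 4(1)(-42) = 1 + 168 = 169.
sqrt(169) = 13, so x = (1 ± 13)/2: x = 7 or x = -6.

x = -6, x = 1, x = 7


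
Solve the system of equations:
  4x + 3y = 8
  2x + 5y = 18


Using Cramer's rule:
Determinant D = (4)(5) - (2)(3) = 20 - 6 = 14
Dx = (8)(5) - (18)(3) = 40 - 54 = -14
Dy = (4)(18) - (2)(8) = 72 - 16 = 56
x = Dx/D = -14/14 = -1
y = Dy/D = 56/14 = 4

x = -1, y = 4


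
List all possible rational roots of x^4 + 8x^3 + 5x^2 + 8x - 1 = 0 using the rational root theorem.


Rational root theorem: possible roots are ±p/q where:
  p divides the constant term (-1): p ∈ {1}
  q divides the leading coefficient (1): q ∈ {1}

All possible rational roots: -1, 1

-1, 1


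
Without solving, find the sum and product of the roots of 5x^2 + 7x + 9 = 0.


By Vieta's formulas for ax^2 + bx + c = 0:
  Sum of roots = -b/a
  Product of roots = c/a

Here a = 5, b = 7, c = 9
Sum = -(7)/5 = -7/5
Product = 9/5 = 9/5

Sum = -7/5, Product = 9/5


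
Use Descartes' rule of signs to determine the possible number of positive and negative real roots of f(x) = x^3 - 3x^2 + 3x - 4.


Descartes' rule of signs:

For positive roots, count sign changes in f(x) = x^3 - 3x^2 + 3x - 4:
Signs of coefficients: +, -, +, -
Number of sign changes: 3
Possible positive real roots: 3, 1

For negative roots, examine f(-x) = -x^3 - 3x^2 - 3x - 4:
Signs of coefficients: -, -, -, -
Number of sign changes: 0
Possible negative real roots: 0

Positive roots: 3 or 1; Negative roots: 0


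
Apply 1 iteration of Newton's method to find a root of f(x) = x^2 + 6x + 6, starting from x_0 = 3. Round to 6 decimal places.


Newton's method: x_(n+1) = x_n - f(x_n)/f'(x_n)
f(x) = x^2 + 6x + 6
f'(x) = 2x + 6

Iteration 1:
  f(3.000000) = 33.000000
  f'(3.000000) = 12.000000
  x_1 = 3.000000 - (33.000000)/(12.000000) = 0.250000

x_1 = 0.250000


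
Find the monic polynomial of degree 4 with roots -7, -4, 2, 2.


A monic polynomial with roots -7, -4, 2, 2 is:
p(x) = (x + 7)(x + 4)(x - 2)(x - 2)
After multiplying by (x + 7): x + 7
After multiplying by (x + 4): x^2 + 11x + 28
After multiplying by (x - 2): x^3 + 9x^2 + 6x - 56
After multiplying by (x - 2): x^4 + 7x^3 - 12x^2 - 68x + 112

x^4 + 7x^3 - 12x^2 - 68x + 112


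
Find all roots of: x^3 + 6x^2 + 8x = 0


The constant term is 0, so x = 0 is a root. Factor out x:
  x^2 + 6x + 8 = 0
Solve the quadratic x^2 + 6x + 8 = 0: discriminant = 6^2 - 4(1)(8) = 36 - 32 = 4.
sqrt(4) = 2, so x = (-6 ± 2)/2: x = -2 or x = -4.
Collecting all roots found:

x = -4, x = -2, x = 0


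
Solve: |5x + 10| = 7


An absolute value equation |expr| = 7 gives two cases:
Case 1: 5x + 10 = 7
  5x = -3, so x = -3/5
Case 2: 5x + 10 = -7
  5x = -17, so x = -17/5

x = -17/5, x = -3/5


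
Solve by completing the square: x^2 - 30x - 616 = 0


Start: x^2 - 30x - 616 = 0
Move constant: x^2 - 30x = 616
Half of -30 is -15, squared is 225
Add 225 to both sides: x^2 - 30x + 225 = 841
(x - 15)^2 = 841
x - 15 = ±29
x = 15 + 29 = 44 or x = 15 - 29 = -14

x = -14, x = 44


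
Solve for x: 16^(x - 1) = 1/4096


Express both sides with the same base.
1/4096 = 16^(-3)
Since the bases match, equate exponents: x - 1 = -3
So x = -3 - (-1) = -2

x = -2


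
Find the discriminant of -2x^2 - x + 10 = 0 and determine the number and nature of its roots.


For ax^2 + bx + c = 0, discriminant D = b^2 - 4ac
Here a = -2, b = -1, c = 10
D = (-1)^2 - 4(-2)(10) = 1 + 80 = 81

D = 81 > 0 and is a perfect square (sqrt = 9)
The equation has 2 distinct real rational roots.

Discriminant = 81, 2 distinct real rational roots


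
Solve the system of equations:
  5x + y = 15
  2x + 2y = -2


Using Cramer's rule:
Determinant D = (5)(2) - (2)(1) = 10 - 2 = 8
Dx = (15)(2) - (-2)(1) = 30 + 2 = 32
Dy = (5)(-2) - (2)(15) = -10 - 30 = -40
x = Dx/D = 32/8 = 4
y = Dy/D = -40/8 = -5

x = 4, y = -5


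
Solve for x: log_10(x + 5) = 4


Convert to exponential form: x + 5 = 10^4 = 10000
x = 10000 - 5 = 9995
Check: log_10(9995 + 5) = log_10(10000) = log_10(10000) = 4 ✓

x = 9995


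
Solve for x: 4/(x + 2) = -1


Multiply both sides by (x + 2): 4 = -1(x + 2)
Distribute: 4 = -x - 2
-x = 4 + 2 = 6
x = -6

x = -6


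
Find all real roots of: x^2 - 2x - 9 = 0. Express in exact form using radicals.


Using the quadratic formula: x = (-b ± sqrt(b^2 - 4ac)) / (2a)
Here a = 1, b = -2, c = -9
Discriminant = b^2 - 4ac = (-2)^2 - 4(1)(-9) = 4 + 36 = 40
Since discriminant = 40 > 0, there are two real roots.
x = (2 ± 2*sqrt(10)) / 2
Simplifying: x = 1 ± sqrt(10)
Numerically: x ≈ 4.1623 or x ≈ -2.1623

x = 1 + sqrt(10) or x = 1 - sqrt(10)


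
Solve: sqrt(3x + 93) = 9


Square both sides: 3x + 93 = 9^2 = 81
3x = 81 - 93 = -12
x = -4
Check: sqrt(3*(-4) + 93) = sqrt(81) = 9 ✓

x = -4


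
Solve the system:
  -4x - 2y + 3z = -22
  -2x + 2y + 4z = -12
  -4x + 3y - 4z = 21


Using Cramer's rule. Expand each determinant along the first row.
D  = (-4)*[2*(-4) - 4*3] - (-2)*[(-2)*(-4) - 4*(-4)] + 3*[(-2)*3 - 2*(-4)]
  = (-4)*(-20) - (-2)*(24) + 3*(2) = 134
Dx = (-22)*[2*(-4) - 4*3] - (-2)*[(-12)*(-4) - 4*21] + 3*[(-12)*3 - 2*21]
  = (-22)*(-20) - (-2)*(-36) + 3*(-78) = 134
Dy = (-4)*[(-12)*(-4) - 4*21] - (-22)*[(-2)*(-4) - 4*(-4)] + 3*[(-2)*21 - (-12)*(-4)]
  = (-4)*(-36) - (-22)*(24) + 3*(-90) = 402
Dz = (-4)*[2*21 - (-12)*3] - (-2)*[(-2)*21 - (-12)*(-4)] + (-22)*[(-2)*3 - 2*(-4)]
  = (-4)*(78) - (-2)*(-90) + (-22)*(2) = -536
x = Dx/D = 134/134 = 1, y = Dy/D = 402/134 = 3, z = Dz/D = -536/134 = -4
Check eq1: (-4)(1) + (-2)(3) + (3)(-4) = -22 = -22 ✓
Check eq2: (-2)(1) + (2)(3) + (4)(-4) = -12 = -12 ✓
Check eq3: (-4)(1) + (3)(3) + (-4)(-4) = 21 = 21 ✓

x = 1, y = 3, z = -4


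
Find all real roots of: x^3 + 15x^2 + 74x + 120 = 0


Let p(x) = x^3 + 15x^2 + 74x + 120. By the rational root theorem (leading coefficient 1), any rational root is an integer divisor of 120: try ±1, ±2, ... in turn.
Test x = 1: value = 210 ≠ 0.
Test x = -1: value = 60 ≠ 0.
Test x = 2: value = 336 ≠ 0.
Test x = -2: value = 24 ≠ 0.
Test x = 3: value = 504 ≠ 0.
Test x = -3: value = 6 ≠ 0.
Test x = 4: value = 720 ≠ 0.
Test x = -4: value = 0 ✓, so (x + 4) is a factor.
Synthetic division by (x + 4): bring down 1; 1(-4) + 15 = 11; 11(-4) + 74 = 30; 30(-4) + 120 = 0 → quotient x^2 + 11x + 30, remainder 0.
Solve the quadratic x^2 + 11x + 30 = 0: discriminant = 11^2 - 4(1)(30) = 121 - 120 = 1.
sqrt(1) = 1, so x = (-11 ± 1)/2: x = -5 or x = -6.

x = -6, x = -5, x = -4


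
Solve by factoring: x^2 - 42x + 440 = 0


We need two numbers that multiply to 440 and add to -42.
Those numbers are -22 and -20 (since (-22) * (-20) = 440 and (-22) + (-20) = -42).
So x^2 - 42x + 440 = (x - 22)(x - 20) = 0
Setting each factor to zero: x = 22 or x = 20

x = 20, x = 22


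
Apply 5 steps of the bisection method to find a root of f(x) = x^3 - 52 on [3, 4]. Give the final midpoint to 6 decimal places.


f(x) = x^3 - 52
f(3) = -25 < 0
f(4) = 12 > 0

Step 1: midpoint = (3.000000 + 4.000000)/2 = 3.500000
  f(3.500000) = -9.125000
  f(mid) < 0, so root is in [3.500000, 4.000000]

Step 2: midpoint = (3.500000 + 4.000000)/2 = 3.750000
  f(3.750000) = 0.734375
  f(mid) > 0, so root is in [3.500000, 3.750000]

Step 3: midpoint = (3.500000 + 3.750000)/2 = 3.625000
  f(3.625000) = -4.365234
  f(mid) < 0, so root is in [3.625000, 3.750000]

Step 4: midpoint = (3.625000 + 3.750000)/2 = 3.687500
  f(3.687500) = -1.858643
  f(mid) < 0, so root is in [3.687500, 3.750000]

Step 5: midpoint = (3.687500 + 3.750000)/2 = 3.718750
  f(3.718750) = -0.573029
  f(mid) < 0, so root is in [3.718750, 3.750000]

midpoint = 3.718750


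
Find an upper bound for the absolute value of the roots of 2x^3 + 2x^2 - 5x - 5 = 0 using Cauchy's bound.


Cauchy's bound: all roots r satisfy |r| <= 1 + max(|a_i/a_n|) for i = 0,...,n-1
where a_n is the leading coefficient.

Coefficients: [2, 2, -5, -5]
Leading coefficient a_n = 2
Ratios |a_i/a_n|: 1, 5/2, 5/2
Maximum ratio: 5/2
Cauchy's bound: |r| <= 1 + 5/2 = 7/2

Upper bound = 7/2


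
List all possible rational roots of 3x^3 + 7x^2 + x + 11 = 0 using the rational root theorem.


Rational root theorem: possible roots are ±p/q where:
  p divides the constant term (11): p ∈ {1, 11}
  q divides the leading coefficient (3): q ∈ {1, 3}

All possible rational roots: -11, -11/3, -1, -1/3, 1/3, 1, 11/3, 11

-11, -11/3, -1, -1/3, 1/3, 1, 11/3, 11


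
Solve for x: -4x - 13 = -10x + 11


Starting with: -4x - 13 = -10x + 11
Move all x terms to left: (-4 + 10)x = 11 + 13
Simplify: 6x = 24
Divide both sides by 6: x = 4

x = 4


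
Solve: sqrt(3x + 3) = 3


Square both sides: 3x + 3 = 3^2 = 9
3x = 9 - 3 = 6
x = 2
Check: sqrt(3*2 + 3) = sqrt(9) = 3 ✓

x = 2


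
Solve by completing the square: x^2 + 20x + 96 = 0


Start: x^2 + 20x + 96 = 0
Move constant: x^2 + 20x = -96
Half of 20 is 10, squared is 100
Add 100 to both sides: x^2 + 20x + 100 = 4
(x + 10)^2 = 4
x + 10 = ±2
x = -10 + 2 = -8 or x = -10 - 2 = -12

x = -12, x = -8


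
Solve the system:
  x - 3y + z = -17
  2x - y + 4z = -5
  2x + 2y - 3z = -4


Using Cramer's rule. Expand each determinant along the first row.
D  = 1*[(-1)*(-3) - 4*2] - (-3)*[2*(-3) - 4*2] + 1*[2*2 - (-1)*2]
  = 1*(-5) - (-3)*(-14) + 1*(6) = -41
Dx = (-17)*[(-1)*(-3) - 4*2] - (-3)*[(-5)*(-3) - 4*(-4)] + 1*[(-5)*2 - (-1)*(-4)]
  = (-17)*(-5) - (-3)*(31) + 1*(-14) = 164
Dy = 1*[(-5)*(-3) - 4*(-4)] - (-17)*[2*(-3) - 4*2] + 1*[2*(-4) - (-5)*2]
  = 1*(31) - (-17)*(-14) + 1*(2) = -205
Dz = 1*[(-1)*(-4) - (-5)*2] - (-3)*[2*(-4) - (-5)*2] + (-17)*[2*2 - (-1)*2]
  = 1*(14) - (-3)*(2) + (-17)*(6) = -82
x = Dx/D = 164/-41 = -4, y = Dy/D = -205/-41 = 5, z = Dz/D = -82/-41 = 2
Check eq1: (1)(-4) + (-3)(5) + (1)(2) = -17 = -17 ✓
Check eq2: (2)(-4) + (-1)(5) + (4)(2) = -5 = -5 ✓
Check eq3: (2)(-4) + (2)(5) + (-3)(2) = -4 = -4 ✓

x = -4, y = 5, z = 2


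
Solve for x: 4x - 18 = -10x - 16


Starting with: 4x - 18 = -10x - 16
Move all x terms to left: (4 + 10)x = -16 + 18
Simplify: 14x = 2
Divide both sides by 14: x = 1/7

x = 1/7


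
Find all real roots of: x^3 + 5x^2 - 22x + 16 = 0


Let p(x) = x^3 + 5x^2 - 22x + 16. By the rational root theorem (leading coefficient 1), any rational root is an integer divisor of 16: try ±1, ±2, ... in turn.
Test x = 1: value = 0 ✓, so (x - 1) is a factor.
Synthetic division by (x - 1): bring down 1; 1(1) + 5 = 6; 6(1) - 22 = -16; (-16)(1) + 16 = 0 → quotient x^2 + 6x - 16, remainder 0.
Solve the quadratic x^2 + 6x - 16 = 0: discriminant = 6^2 - 4(1)(-16) = 36 + 64 = 100.
sqrt(100) = 10, so x = (-6 ± 10)/2: x = 2 or x = -8.

x = -8, x = 1, x = 2


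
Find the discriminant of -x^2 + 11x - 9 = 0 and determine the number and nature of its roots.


For ax^2 + bx + c = 0, discriminant D = b^2 - 4ac
Here a = -1, b = 11, c = -9
D = (11)^2 - 4(-1)(-9) = 121 - 36 = 85

D = 85 > 0 but not a perfect square
The equation has 2 distinct real irrational roots.

Discriminant = 85, 2 distinct real irrational roots


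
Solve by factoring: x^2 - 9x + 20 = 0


We need two numbers that multiply to 20 and add to -9.
Those numbers are -5 and -4 (since (-5) * (-4) = 20 and (-5) + (-4) = -9).
So x^2 - 9x + 20 = (x - 5)(x - 4) = 0
Setting each factor to zero: x = 5 or x = 4

x = 4, x = 5


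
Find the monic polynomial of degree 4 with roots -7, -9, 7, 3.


A monic polynomial with roots -7, -9, 7, 3 is:
p(x) = (x + 7)(x + 9)(x - 7)(x - 3)
After multiplying by (x + 7): x + 7
After multiplying by (x + 9): x^2 + 16x + 63
After multiplying by (x - 7): x^3 + 9x^2 - 49x - 441
After multiplying by (x - 3): x^4 + 6x^3 - 76x^2 - 294x + 1323

x^4 + 6x^3 - 76x^2 - 294x + 1323


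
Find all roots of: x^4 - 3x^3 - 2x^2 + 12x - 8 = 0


Let p(x) = x^4 - 3x^3 - 2x^2 + 12x - 8. By the rational root theorem (leading coefficient 1), any rational root is an integer divisor of 8: try ±1, ±2, ... in turn.
Test x = 1: value = 0 ✓, so (x - 1) is a factor.
Synthetic division by (x - 1): bring down 1; 1(1) - 3 = -2; (-2)(1) - 2 = -4; (-4)(1) + 12 = 8; 8(1) - 8 = 0 → quotient x^3 - 2x^2 - 4x + 8, remainder 0.
Continue with the quotient x^3 - 2x^2 - 4x + 8 (candidates must divide 8; re-test x = 1 first in case it repeats).
Test x = 1: value = 3 ≠ 0.
Test x = -1: value = 9 ≠ 0.
Test x = 2: value = 0 ✓, so (x - 2) is a factor.
Synthetic division by (x - 2): bring down 1; 1(2) - 2 = 0; 0(2) - 4 = -4; (-4)(2) + 8 = 0 → quotient x^2 - 4, remainder 0.
Solve the quadratic x^2 - 4 = 0: discriminant = 0^2 - 4(1)(-4) = 0 + 16 = 16.
sqrt(16) = 4, so x = (0 ± 4)/2: x = 2 or x = -2.
Collecting all roots found:

x = -2, x = 1, x = 2 (multiplicity 2)


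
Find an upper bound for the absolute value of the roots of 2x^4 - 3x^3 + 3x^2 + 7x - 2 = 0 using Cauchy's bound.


Cauchy's bound: all roots r satisfy |r| <= 1 + max(|a_i/a_n|) for i = 0,...,n-1
where a_n is the leading coefficient.

Coefficients: [2, -3, 3, 7, -2]
Leading coefficient a_n = 2
Ratios |a_i/a_n|: 3/2, 3/2, 7/2, 1
Maximum ratio: 7/2
Cauchy's bound: |r| <= 1 + 7/2 = 9/2

Upper bound = 9/2


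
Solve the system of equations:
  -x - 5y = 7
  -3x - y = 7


Using Cramer's rule:
Determinant D = (-1)(-1) - (-3)(-5) = 1 - 15 = -14
Dx = (7)(-1) - (7)(-5) = -7 + 35 = 28
Dy = (-1)(7) - (-3)(7) = -7 + 21 = 14
x = Dx/D = 28/-14 = -2
y = Dy/D = 14/-14 = -1

x = -2, y = -1


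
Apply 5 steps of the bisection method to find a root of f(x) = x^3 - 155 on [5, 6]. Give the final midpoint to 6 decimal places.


f(x) = x^3 - 155
f(5) = -30 < 0
f(6) = 61 > 0

Step 1: midpoint = (5.000000 + 6.000000)/2 = 5.500000
  f(5.500000) = 11.375000
  f(mid) > 0, so root is in [5.000000, 5.500000]

Step 2: midpoint = (5.000000 + 5.500000)/2 = 5.250000
  f(5.250000) = -10.296875
  f(mid) < 0, so root is in [5.250000, 5.500000]

Step 3: midpoint = (5.250000 + 5.500000)/2 = 5.375000
  f(5.375000) = 0.287109
  f(mid) > 0, so root is in [5.250000, 5.375000]

Step 4: midpoint = (5.250000 + 5.375000)/2 = 5.312500
  f(5.312500) = -5.067139
  f(mid) < 0, so root is in [5.312500, 5.375000]

Step 5: midpoint = (5.312500 + 5.375000)/2 = 5.343750
  f(5.343750) = -2.405670
  f(mid) < 0, so root is in [5.343750, 5.375000]

midpoint = 5.343750


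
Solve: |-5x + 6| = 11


An absolute value equation |expr| = 11 gives two cases:
Case 1: -5x + 6 = 11
  -5x = 5, so x = -1
Case 2: -5x + 6 = -11
  -5x = -17, so x = 17/5

x = -1, x = 17/5


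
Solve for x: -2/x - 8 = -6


Subtract -8 from both sides: -2/x = 2
Multiply both sides by x: -2 = 2 * x
Divide by 2: x = -1

x = -1


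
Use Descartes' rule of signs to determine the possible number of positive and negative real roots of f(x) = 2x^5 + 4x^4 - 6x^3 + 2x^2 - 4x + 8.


Descartes' rule of signs:

For positive roots, count sign changes in f(x) = 2x^5 + 4x^4 - 6x^3 + 2x^2 - 4x + 8:
Signs of coefficients: +, +, -, +, -, +
Number of sign changes: 4
Possible positive real roots: 4, 2, 0

For negative roots, examine f(-x) = -2x^5 + 4x^4 + 6x^3 + 2x^2 + 4x + 8:
Signs of coefficients: -, +, +, +, +, +
Number of sign changes: 1
Possible negative real roots: 1

Positive roots: 4 or 2 or 0; Negative roots: 1


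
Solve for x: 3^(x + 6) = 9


Express both sides with the same base.
9 = 3^2
Since the bases match, equate exponents: x + 6 = 2
So x = 2 - (6) = -4

x = -4


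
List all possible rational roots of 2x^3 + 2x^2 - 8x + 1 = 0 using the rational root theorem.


Rational root theorem: possible roots are ±p/q where:
  p divides the constant term (1): p ∈ {1}
  q divides the leading coefficient (2): q ∈ {1, 2}

All possible rational roots: -1, -1/2, 1/2, 1

-1, -1/2, 1/2, 1


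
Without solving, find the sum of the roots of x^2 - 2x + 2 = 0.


By Vieta's formulas for ax^2 + bx + c = 0:
  Sum of roots = -b/a
  Product of roots = c/a

Here a = 1, b = -2, c = 2
Sum = -(-2)/1 = 2
Product = 2/1 = 2

Sum = 2


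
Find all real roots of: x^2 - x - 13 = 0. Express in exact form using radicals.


Using the quadratic formula: x = (-b ± sqrt(b^2 - 4ac)) / (2a)
Here a = 1, b = -1, c = -13
Discriminant = b^2 - 4ac = (-1)^2 - 4(1)(-13) = 1 + 52 = 53
Since discriminant = 53 > 0, there are two real roots.
x = (1 ± sqrt(53)) / 2
Numerically: x ≈ 4.1401 or x ≈ -3.1401

x = (1 + sqrt(53)) / 2 or x = (1 - sqrt(53)) / 2


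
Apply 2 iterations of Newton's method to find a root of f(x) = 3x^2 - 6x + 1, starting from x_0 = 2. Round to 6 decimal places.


Newton's method: x_(n+1) = x_n - f(x_n)/f'(x_n)
f(x) = 3x^2 - 6x + 1
f'(x) = 6x - 6

Iteration 1:
  f(2.000000) = 1.000000
  f'(2.000000) = 6.000000
  x_1 = 2.000000 - (1.000000)/(6.000000) = 1.833333

Iteration 2:
  f(1.833333) = 0.083333
  f'(1.833333) = 5.000000
  x_2 = 1.833333 - (0.083333)/(5.000000) = 1.816667

x_2 = 1.816667


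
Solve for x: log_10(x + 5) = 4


Convert to exponential form: x + 5 = 10^4 = 10000
x = 10000 - 5 = 9995
Check: log_10(9995 + 5) = log_10(10000) = log_10(10000) = 4 ✓

x = 9995


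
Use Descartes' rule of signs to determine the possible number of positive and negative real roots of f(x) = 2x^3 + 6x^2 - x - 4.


Descartes' rule of signs:

For positive roots, count sign changes in f(x) = 2x^3 + 6x^2 - x - 4:
Signs of coefficients: +, +, -, -
Number of sign changes: 1
Possible positive real roots: 1

For negative roots, examine f(-x) = -2x^3 + 6x^2 + x - 4:
Signs of coefficients: -, +, +, -
Number of sign changes: 2
Possible negative real roots: 2, 0

Positive roots: 1; Negative roots: 2 or 0


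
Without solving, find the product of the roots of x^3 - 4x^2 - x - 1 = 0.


By Vieta's formulas for x^3 + bx^2 + cx + d = 0:
  r1 + r2 + r3 = -b/a = 4
  r1*r2 + r1*r3 + r2*r3 = c/a = -1
  r1*r2*r3 = -d/a = 1


Product = 1


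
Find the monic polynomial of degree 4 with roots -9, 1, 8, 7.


A monic polynomial with roots -9, 1, 8, 7 is:
p(x) = (x + 9)(x - 1)(x - 8)(x - 7)
After multiplying by (x + 9): x + 9
After multiplying by (x - 1): x^2 + 8x - 9
After multiplying by (x - 8): x^3 - 73x + 72
After multiplying by (x - 7): x^4 - 7x^3 - 73x^2 + 583x - 504

x^4 - 7x^3 - 73x^2 + 583x - 504


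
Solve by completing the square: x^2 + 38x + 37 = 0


Start: x^2 + 38x + 37 = 0
Move constant: x^2 + 38x = -37
Half of 38 is 19, squared is 361
Add 361 to both sides: x^2 + 38x + 361 = 324
(x + 19)^2 = 324
x + 19 = ±18
x = -19 + 18 = -1 or x = -19 - 18 = -37

x = -37, x = -1


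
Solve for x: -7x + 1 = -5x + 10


Starting with: -7x + 1 = -5x + 10
Move all x terms to left: (-7 + 5)x = 10 - 1
Simplify: -2x = 9
Divide both sides by -2: x = -9/2

x = -9/2


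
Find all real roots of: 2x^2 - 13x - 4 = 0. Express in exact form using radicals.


Using the quadratic formula: x = (-b ± sqrt(b^2 - 4ac)) / (2a)
Here a = 2, b = -13, c = -4
Discriminant = b^2 - 4ac = (-13)^2 - 4(2)(-4) = 169 + 32 = 201
Since discriminant = 201 > 0, there are two real roots.
x = (13 ± sqrt(201)) / 4
Numerically: x ≈ 6.7944 or x ≈ -0.2944

x = (13 + sqrt(201)) / 4 or x = (13 - sqrt(201)) / 4


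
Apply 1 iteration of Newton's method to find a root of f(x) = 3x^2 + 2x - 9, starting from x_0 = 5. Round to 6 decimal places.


Newton's method: x_(n+1) = x_n - f(x_n)/f'(x_n)
f(x) = 3x^2 + 2x - 9
f'(x) = 6x + 2

Iteration 1:
  f(5.000000) = 76.000000
  f'(5.000000) = 32.000000
  x_1 = 5.000000 - (76.000000)/(32.000000) = 2.625000

x_1 = 2.625000


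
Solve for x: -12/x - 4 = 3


Subtract -4 from both sides: -12/x = 7
Multiply both sides by x: -12 = 7 * x
Divide by 7: x = -12/7

x = -12/7


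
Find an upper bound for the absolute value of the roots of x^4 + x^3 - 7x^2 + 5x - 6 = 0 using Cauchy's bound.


Cauchy's bound: all roots r satisfy |r| <= 1 + max(|a_i/a_n|) for i = 0,...,n-1
where a_n is the leading coefficient.

Coefficients: [1, 1, -7, 5, -6]
Leading coefficient a_n = 1
Ratios |a_i/a_n|: 1, 7, 5, 6
Maximum ratio: 7
Cauchy's bound: |r| <= 1 + 7 = 8

Upper bound = 8


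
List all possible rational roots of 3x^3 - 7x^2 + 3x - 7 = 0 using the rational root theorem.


Rational root theorem: possible roots are ±p/q where:
  p divides the constant term (-7): p ∈ {1, 7}
  q divides the leading coefficient (3): q ∈ {1, 3}

All possible rational roots: -7, -7/3, -1, -1/3, 1/3, 1, 7/3, 7

-7, -7/3, -1, -1/3, 1/3, 1, 7/3, 7


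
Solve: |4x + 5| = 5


An absolute value equation |expr| = 5 gives two cases:
Case 1: 4x + 5 = 5
  4x = 0, so x = 0
Case 2: 4x + 5 = -5
  4x = -10, so x = -5/2

x = -5/2, x = 0


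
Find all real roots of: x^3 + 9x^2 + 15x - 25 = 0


Let p(x) = x^3 + 9x^2 + 15x - 25. By the rational root theorem (leading coefficient 1), any rational root is an integer divisor of 25: try ±1, ±2, ... in turn.
Test x = 1: value = 0 ✓, so (x - 1) is a factor.
Synthetic division by (x - 1): bring down 1; 1(1) + 9 = 10; 10(1) + 15 = 25; 25(1) - 25 = 0 → quotient x^2 + 10x + 25, remainder 0.
Solve the quadratic x^2 + 10x + 25 = 0: discriminant = 10^2 - 4(1)(25) = 100 - 100 = 0.
Discriminant = 0, so a double root: x = -10/2 = -5.

x = -5 (multiplicity 2), x = 1


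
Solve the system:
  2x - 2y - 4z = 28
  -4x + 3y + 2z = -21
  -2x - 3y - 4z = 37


Using Cramer's rule. Expand each determinant along the first row.
D  = 2*[3*(-4) - 2*(-3)] - (-2)*[(-4)*(-4) - 2*(-2)] + (-4)*[(-4)*(-3) - 3*(-2)]
  = 2*(-6) - (-2)*(20) + (-4)*(18) = -44
Dx = 28*[3*(-4) - 2*(-3)] - (-2)*[(-21)*(-4) - 2*37] + (-4)*[(-21)*(-3) - 3*37]
  = 28*(-6) - (-2)*(10) + (-4)*(-48) = 44
Dy = 2*[(-21)*(-4) - 2*37] - 28*[(-4)*(-4) - 2*(-2)] + (-4)*[(-4)*37 - (-21)*(-2)]
  = 2*(10) - 28*(20) + (-4)*(-190) = 220
Dz = 2*[3*37 - (-21)*(-3)] - (-2)*[(-4)*37 - (-21)*(-2)] + 28*[(-4)*(-3) - 3*(-2)]
  = 2*(48) - (-2)*(-190) + 28*(18) = 220
x = Dx/D = 44/-44 = -1, y = Dy/D = 220/-44 = -5, z = Dz/D = 220/-44 = -5
Check eq1: (2)(-1) + (-2)(-5) + (-4)(-5) = 28 = 28 ✓
Check eq2: (-4)(-1) + (3)(-5) + (2)(-5) = -21 = -21 ✓
Check eq3: (-2)(-1) + (-3)(-5) + (-4)(-5) = 37 = 37 ✓

x = -1, y = -5, z = -5


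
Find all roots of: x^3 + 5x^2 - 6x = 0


The constant term is 0, so x = 0 is a root. Factor out x:
  x^2 + 5x - 6 = 0
Solve the quadratic x^2 + 5x - 6 = 0: discriminant = 5^2 - 4(1)(-6) = 25 + 24 = 49.
sqrt(49) = 7, so x = (-5 ± 7)/2: x = 1 or x = -6.
Collecting all roots found:

x = -6, x = 0, x = 1


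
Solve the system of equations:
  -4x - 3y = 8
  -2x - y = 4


Using Cramer's rule:
Determinant D = (-4)(-1) - (-2)(-3) = 4 - 6 = -2
Dx = (8)(-1) - (4)(-3) = -8 + 12 = 4
Dy = (-4)(4) - (-2)(8) = -16 + 16 = 0
x = Dx/D = 4/-2 = -2
y = Dy/D = 0/-2 = 0

x = -2, y = 0


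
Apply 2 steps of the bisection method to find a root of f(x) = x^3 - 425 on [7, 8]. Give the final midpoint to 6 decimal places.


f(x) = x^3 - 425
f(7) = -82 < 0
f(8) = 87 > 0

Step 1: midpoint = (7.000000 + 8.000000)/2 = 7.500000
  f(7.500000) = -3.125000
  f(mid) < 0, so root is in [7.500000, 8.000000]

Step 2: midpoint = (7.500000 + 8.000000)/2 = 7.750000
  f(7.750000) = 40.484375
  f(mid) > 0, so root is in [7.500000, 7.750000]

midpoint = 7.750000


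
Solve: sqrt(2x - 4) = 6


Square both sides: 2x - 4 = 6^2 = 36
2x = 36 + 4 = 40
x = 20
Check: sqrt(2*20 - 4) = sqrt(36) = 6 ✓

x = 20


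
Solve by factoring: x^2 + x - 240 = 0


We need two numbers that multiply to -240 and add to 1.
Those numbers are 16 and -15 (since 16 * (-15) = -240 and 16 + (-15) = 1).
So x^2 + x - 240 = (x + 16)(x - 15) = 0
Setting each factor to zero: x = -16 or x = 15

x = -16, x = 15


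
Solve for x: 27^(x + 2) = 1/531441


Express both sides with the same base.
1/531441 = 27^(-4)
Since the bases match, equate exponents: x + 2 = -4
So x = -4 - (2) = -6

x = -6


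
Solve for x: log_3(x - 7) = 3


Convert to exponential form: x - 7 = 3^3 = 27
x = 27 + 7 = 34
Check: log_3(34 - 7) = log_3(27) = log_3(27) = 3 ✓

x = 34


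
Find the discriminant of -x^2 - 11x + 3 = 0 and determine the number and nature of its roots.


For ax^2 + bx + c = 0, discriminant D = b^2 - 4ac
Here a = -1, b = -11, c = 3
D = (-11)^2 - 4(-1)(3) = 121 + 12 = 133

D = 133 > 0 but not a perfect square
The equation has 2 distinct real irrational roots.

Discriminant = 133, 2 distinct real irrational roots


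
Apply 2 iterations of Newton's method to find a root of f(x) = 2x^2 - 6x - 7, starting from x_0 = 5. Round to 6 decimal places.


Newton's method: x_(n+1) = x_n - f(x_n)/f'(x_n)
f(x) = 2x^2 - 6x - 7
f'(x) = 4x - 6

Iteration 1:
  f(5.000000) = 13.000000
  f'(5.000000) = 14.000000
  x_1 = 5.000000 - (13.000000)/(14.000000) = 4.071429

Iteration 2:
  f(4.071429) = 1.724490
  f'(4.071429) = 10.285714
  x_2 = 4.071429 - (1.724490)/(10.285714) = 3.903770

x_2 = 3.903770


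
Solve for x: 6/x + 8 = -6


Subtract 8 from both sides: 6/x = -14
Multiply both sides by x: 6 = -14 * x
Divide by -14: x = -3/7

x = -3/7


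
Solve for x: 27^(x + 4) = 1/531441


Express both sides with the same base.
1/531441 = 27^(-4)
Since the bases match, equate exponents: x + 4 = -4
So x = -4 - (4) = -8

x = -8


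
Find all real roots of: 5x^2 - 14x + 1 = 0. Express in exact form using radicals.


Using the quadratic formula: x = (-b ± sqrt(b^2 - 4ac)) / (2a)
Here a = 5, b = -14, c = 1
Discriminant = b^2 - 4ac = (-14)^2 - 4(5)(1) = 196 - 20 = 176
Since discriminant = 176 > 0, there are two real roots.
x = (14 ± 4*sqrt(11)) / 10
Simplifying: x = (7 ± 2*sqrt(11)) / 5
Numerically: x ≈ 2.7266 or x ≈ 0.0734

x = (7 + 2*sqrt(11)) / 5 or x = (7 - 2*sqrt(11)) / 5


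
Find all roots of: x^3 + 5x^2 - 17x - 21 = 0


Let p(x) = x^3 + 5x^2 - 17x - 21. By the rational root theorem (leading coefficient 1), any rational root is an integer divisor of 21: try ±1, ±2, ... in turn.
Test x = 1: value = -32 ≠ 0.
Test x = -1: value = 0 ✓, so (x + 1) is a factor.
Synthetic division by (x + 1): bring down 1; 1(-1) + 5 = 4; 4(-1) - 17 = -21; (-21)(-1) - 21 = 0 → quotient x^2 + 4x - 21, remainder 0.
Solve the quadratic x^2 + 4x - 21 = 0: discriminant = 4^2 - 4(1)(-21) = 16 + 84 = 100.
sqrt(100) = 10, so x = (-4 ± 10)/2: x = 3 or x = -7.
Collecting all roots found:

x = -7, x = -1, x = 3


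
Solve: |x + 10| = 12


An absolute value equation |expr| = 12 gives two cases:
Case 1: x + 10 = 12
  x = 2, so x = 2
Case 2: x + 10 = -12
  x = -22, so x = -22

x = -22, x = 2


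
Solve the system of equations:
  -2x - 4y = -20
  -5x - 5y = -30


Using Cramer's rule:
Determinant D = (-2)(-5) - (-5)(-4) = 10 - 20 = -10
Dx = (-20)(-5) - (-30)(-4) = 100 - 120 = -20
Dy = (-2)(-30) - (-5)(-20) = 60 - 100 = -40
x = Dx/D = -20/-10 = 2
y = Dy/D = -40/-10 = 4

x = 2, y = 4


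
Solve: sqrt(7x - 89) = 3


Square both sides: 7x - 89 = 3^2 = 9
7x = 9 + 89 = 98
x = 14
Check: sqrt(7*14 - 89) = sqrt(9) = 3 ✓

x = 14


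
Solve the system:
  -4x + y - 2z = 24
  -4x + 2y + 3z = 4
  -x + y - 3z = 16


Using Cramer's rule. Expand each determinant along the first row.
D  = (-4)*[2*(-3) - 3*1] - 1*[(-4)*(-3) - 3*(-1)] + (-2)*[(-4)*1 - 2*(-1)]
  = (-4)*(-9) - 1*(15) + (-2)*(-2) = 25
Dx = 24*[2*(-3) - 3*1] - 1*[4*(-3) - 3*16] + (-2)*[4*1 - 2*16]
  = 24*(-9) - 1*(-60) + (-2)*(-28) = -100
Dy = (-4)*[4*(-3) - 3*16] - 24*[(-4)*(-3) - 3*(-1)] + (-2)*[(-4)*16 - 4*(-1)]
  = (-4)*(-60) - 24*(15) + (-2)*(-60) = 0
Dz = (-4)*[2*16 - 4*1] - 1*[(-4)*16 - 4*(-1)] + 24*[(-4)*1 - 2*(-1)]
  = (-4)*(28) - 1*(-60) + 24*(-2) = -100
x = Dx/D = -100/25 = -4, y = Dy/D = 0/25 = 0, z = Dz/D = -100/25 = -4
Check eq1: (-4)(-4) + (1)(0) + (-2)(-4) = 24 = 24 ✓
Check eq2: (-4)(-4) + (2)(0) + (3)(-4) = 4 = 4 ✓
Check eq3: (-1)(-4) + (1)(0) + (-3)(-4) = 16 = 16 ✓

x = -4, y = 0, z = -4


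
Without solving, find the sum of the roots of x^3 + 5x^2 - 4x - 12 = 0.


By Vieta's formulas for x^3 + bx^2 + cx + d = 0:
  r1 + r2 + r3 = -b/a = -5
  r1*r2 + r1*r3 + r2*r3 = c/a = -4
  r1*r2*r3 = -d/a = 12


Sum = -5


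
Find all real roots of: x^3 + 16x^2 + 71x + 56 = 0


Let p(x) = x^3 + 16x^2 + 71x + 56. By the rational root theorem (leading coefficient 1), any rational root is an integer divisor of 56: try ±1, ±2, ... in turn.
Test x = 1: value = 144 ≠ 0.
Test x = -1: value = 0 ✓, so (x + 1) is a factor.
Synthetic division by (x + 1): bring down 1; 1(-1) + 16 = 15; 15(-1) + 71 = 56; 56(-1) + 56 = 0 → quotient x^2 + 15x + 56, remainder 0.
Solve the quadratic x^2 + 15x + 56 = 0: discriminant = 15^2 - 4(1)(56) = 225 - 224 = 1.
sqrt(1) = 1, so x = (-15 ± 1)/2: x = -7 or x = -8.

x = -8, x = -7, x = -1
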